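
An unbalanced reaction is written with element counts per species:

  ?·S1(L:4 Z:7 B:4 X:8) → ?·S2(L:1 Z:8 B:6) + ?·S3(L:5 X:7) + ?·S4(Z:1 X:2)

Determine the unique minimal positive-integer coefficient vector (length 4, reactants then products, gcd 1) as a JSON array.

L: 3·4 = 12 | 2·1+2·5+5·0 = 12
Z: 3·7 = 21 | 2·8+2·0+5·1 = 21
B: 3·4 = 12 | 2·6+2·0+5·0 = 12
X: 3·8 = 24 | 2·0+2·7+5·2 = 24
gcd(3,2,2,5) = 1

Coefficients: [3, 2, 2, 5]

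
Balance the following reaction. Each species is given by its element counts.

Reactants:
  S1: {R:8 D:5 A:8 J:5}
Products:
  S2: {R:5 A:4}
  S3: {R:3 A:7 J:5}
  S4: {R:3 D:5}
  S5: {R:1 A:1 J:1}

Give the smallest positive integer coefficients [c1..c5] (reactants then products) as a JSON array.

Coefficients: [6, 2, 5, 6, 5]

R: 6·8 = 48 | 2·5+5·3+6·3+5·1 = 48
D: 6·5 = 30 | 2·0+5·0+6·5+5·0 = 30
A: 6·8 = 48 | 2·4+5·7+6·0+5·1 = 48
J: 6·5 = 30 | 2·0+5·5+6·0+5·1 = 30
gcd(6,2,5,6,5) = 1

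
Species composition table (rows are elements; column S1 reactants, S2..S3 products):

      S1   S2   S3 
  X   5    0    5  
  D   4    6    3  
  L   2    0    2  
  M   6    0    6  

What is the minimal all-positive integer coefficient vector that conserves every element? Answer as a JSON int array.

X: 6·5 = 30 | 1·0+6·5 = 30
D: 6·4 = 24 | 1·6+6·3 = 24
L: 6·2 = 12 | 1·0+6·2 = 12
M: 6·6 = 36 | 1·0+6·6 = 36
gcd(6,1,6) = 1

Coefficients: [6, 1, 6]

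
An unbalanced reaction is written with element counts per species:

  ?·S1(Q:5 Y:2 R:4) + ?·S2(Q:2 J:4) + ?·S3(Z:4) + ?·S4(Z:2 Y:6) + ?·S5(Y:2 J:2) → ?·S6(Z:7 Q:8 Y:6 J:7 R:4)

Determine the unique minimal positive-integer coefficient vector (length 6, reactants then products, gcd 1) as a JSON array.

Z: 2·0+3·0+3·4+1·2+1·0 = 14 | 2·7 = 14
Q: 2·5+3·2+3·0+1·0+1·0 = 16 | 2·8 = 16
Y: 2·2+3·0+3·0+1·6+1·2 = 12 | 2·6 = 12
J: 2·0+3·4+3·0+1·0+1·2 = 14 | 2·7 = 14
R: 2·4+3·0+3·0+1·0+1·0 = 8 | 2·4 = 8
gcd(2,3,3,1,1,2) = 1

Coefficients: [2, 3, 3, 1, 1, 2]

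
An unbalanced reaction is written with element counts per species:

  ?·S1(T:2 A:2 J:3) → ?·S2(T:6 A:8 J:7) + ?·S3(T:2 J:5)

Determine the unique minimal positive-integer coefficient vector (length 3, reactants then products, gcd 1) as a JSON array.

T: 4·2 = 8 | 1·6+1·2 = 8
A: 4·2 = 8 | 1·8+1·0 = 8
J: 4·3 = 12 | 1·7+1·5 = 12
gcd(4,1,1) = 1

Coefficients: [4, 1, 1]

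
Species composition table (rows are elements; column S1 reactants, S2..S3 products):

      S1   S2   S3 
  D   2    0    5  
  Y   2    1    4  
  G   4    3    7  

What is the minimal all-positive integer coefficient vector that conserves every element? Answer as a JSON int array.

D: 5·2 = 10 | 2·0+2·5 = 10
Y: 5·2 = 10 | 2·1+2·4 = 10
G: 5·4 = 20 | 2·3+2·7 = 20
gcd(5,2,2) = 1

Coefficients: [5, 2, 2]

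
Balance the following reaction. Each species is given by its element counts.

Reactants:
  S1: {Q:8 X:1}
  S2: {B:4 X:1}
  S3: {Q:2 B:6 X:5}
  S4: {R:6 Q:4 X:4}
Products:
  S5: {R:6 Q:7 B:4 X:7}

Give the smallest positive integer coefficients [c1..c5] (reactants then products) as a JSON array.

Coefficients: [1, 1, 2, 4, 4]

R: 1·0+1·0+2·0+4·6 = 24 | 4·6 = 24
Q: 1·8+1·0+2·2+4·4 = 28 | 4·7 = 28
B: 1·0+1·4+2·6+4·0 = 16 | 4·4 = 16
X: 1·1+1·1+2·5+4·4 = 28 | 4·7 = 28
gcd(1,1,2,4,4) = 1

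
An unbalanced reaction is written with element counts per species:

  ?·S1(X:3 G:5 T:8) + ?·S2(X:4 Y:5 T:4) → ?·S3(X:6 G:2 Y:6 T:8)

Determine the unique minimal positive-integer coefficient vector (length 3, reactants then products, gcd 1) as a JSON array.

Coefficients: [2, 6, 5]

X: 2·3+6·4 = 30 | 5·6 = 30
G: 2·5+6·0 = 10 | 5·2 = 10
Y: 2·0+6·5 = 30 | 5·6 = 30
T: 2·8+6·4 = 40 | 5·8 = 40
gcd(2,6,5) = 1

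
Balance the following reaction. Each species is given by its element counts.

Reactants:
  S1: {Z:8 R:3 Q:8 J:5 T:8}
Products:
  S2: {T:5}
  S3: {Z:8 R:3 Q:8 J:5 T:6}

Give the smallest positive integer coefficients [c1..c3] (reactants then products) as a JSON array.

Z: 5·8 = 40 | 2·0+5·8 = 40
R: 5·3 = 15 | 2·0+5·3 = 15
Q: 5·8 = 40 | 2·0+5·8 = 40
J: 5·5 = 25 | 2·0+5·5 = 25
T: 5·8 = 40 | 2·5+5·6 = 40
gcd(5,2,5) = 1

Coefficients: [5, 2, 5]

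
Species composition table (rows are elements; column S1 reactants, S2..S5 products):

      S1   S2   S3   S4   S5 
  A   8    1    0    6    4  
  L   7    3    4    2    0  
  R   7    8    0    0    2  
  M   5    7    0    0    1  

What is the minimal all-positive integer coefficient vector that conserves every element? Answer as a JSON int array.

A: 4·8 = 32 | 2·1+5·0+1·6+6·4 = 32
L: 4·7 = 28 | 2·3+5·4+1·2+6·0 = 28
R: 4·7 = 28 | 2·8+5·0+1·0+6·2 = 28
M: 4·5 = 20 | 2·7+5·0+1·0+6·1 = 20
gcd(4,2,5,1,6) = 1

Coefficients: [4, 2, 5, 1, 6]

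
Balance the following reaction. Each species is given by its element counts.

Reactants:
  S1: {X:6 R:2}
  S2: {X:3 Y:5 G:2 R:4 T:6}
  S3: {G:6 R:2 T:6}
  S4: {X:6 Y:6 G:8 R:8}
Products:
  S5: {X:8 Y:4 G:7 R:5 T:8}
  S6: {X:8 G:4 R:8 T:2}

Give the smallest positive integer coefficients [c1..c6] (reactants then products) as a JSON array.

Coefficients: [6, 2, 4, 1, 4, 2]

X: 6·6+2·3+4·0+1·6 = 48 | 4·8+2·8 = 48
Y: 6·0+2·5+4·0+1·6 = 16 | 4·4+2·0 = 16
G: 6·0+2·2+4·6+1·8 = 36 | 4·7+2·4 = 36
R: 6·2+2·4+4·2+1·8 = 36 | 4·5+2·8 = 36
T: 6·0+2·6+4·6+1·0 = 36 | 4·8+2·2 = 36
gcd(6,2,4,1,4,2) = 1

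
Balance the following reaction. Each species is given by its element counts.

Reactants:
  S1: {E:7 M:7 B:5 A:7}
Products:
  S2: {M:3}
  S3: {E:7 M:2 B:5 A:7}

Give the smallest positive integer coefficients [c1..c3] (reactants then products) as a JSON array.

Coefficients: [3, 5, 3]

E: 3·7 = 21 | 5·0+3·7 = 21
M: 3·7 = 21 | 5·3+3·2 = 21
B: 3·5 = 15 | 5·0+3·5 = 15
A: 3·7 = 21 | 5·0+3·7 = 21
gcd(3,5,3) = 1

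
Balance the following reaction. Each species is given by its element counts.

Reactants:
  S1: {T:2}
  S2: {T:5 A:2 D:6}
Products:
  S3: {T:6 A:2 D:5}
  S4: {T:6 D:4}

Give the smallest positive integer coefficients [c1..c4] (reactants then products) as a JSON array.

T: 5·2+4·5 = 30 | 4·6+1·6 = 30
A: 5·0+4·2 = 8 | 4·2+1·0 = 8
D: 5·0+4·6 = 24 | 4·5+1·4 = 24
gcd(5,4,4,1) = 1

Coefficients: [5, 4, 4, 1]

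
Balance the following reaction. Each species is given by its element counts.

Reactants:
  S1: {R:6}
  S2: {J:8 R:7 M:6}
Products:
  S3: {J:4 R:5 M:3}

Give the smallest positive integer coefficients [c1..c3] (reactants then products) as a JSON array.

J: 1·0+2·8 = 16 | 4·4 = 16
R: 1·6+2·7 = 20 | 4·5 = 20
M: 1·0+2·6 = 12 | 4·3 = 12
gcd(1,2,4) = 1

Coefficients: [1, 2, 4]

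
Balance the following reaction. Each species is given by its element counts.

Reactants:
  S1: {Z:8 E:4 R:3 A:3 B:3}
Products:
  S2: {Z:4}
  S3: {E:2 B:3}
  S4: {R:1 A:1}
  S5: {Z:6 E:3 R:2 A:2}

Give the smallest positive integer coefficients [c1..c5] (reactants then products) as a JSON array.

Coefficients: [3, 3, 3, 5, 2]

Z: 3·8 = 24 | 3·4+3·0+5·0+2·6 = 24
E: 3·4 = 12 | 3·0+3·2+5·0+2·3 = 12
R: 3·3 = 9 | 3·0+3·0+5·1+2·2 = 9
A: 3·3 = 9 | 3·0+3·0+5·1+2·2 = 9
B: 3·3 = 9 | 3·0+3·3+5·0+2·0 = 9
gcd(3,3,3,5,2) = 1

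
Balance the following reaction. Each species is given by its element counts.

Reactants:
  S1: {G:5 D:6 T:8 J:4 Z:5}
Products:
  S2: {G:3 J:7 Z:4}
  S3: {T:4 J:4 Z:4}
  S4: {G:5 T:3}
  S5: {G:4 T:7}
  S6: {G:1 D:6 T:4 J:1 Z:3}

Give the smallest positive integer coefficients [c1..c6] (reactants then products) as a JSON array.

Coefficients: [6, 2, 1, 2, 2, 6]

G: 6·5 = 30 | 2·3+1·0+2·5+2·4+6·1 = 30
D: 6·6 = 36 | 2·0+1·0+2·0+2·0+6·6 = 36
T: 6·8 = 48 | 2·0+1·4+2·3+2·7+6·4 = 48
J: 6·4 = 24 | 2·7+1·4+2·0+2·0+6·1 = 24
Z: 6·5 = 30 | 2·4+1·4+2·0+2·0+6·3 = 30
gcd(6,2,1,2,2,6) = 1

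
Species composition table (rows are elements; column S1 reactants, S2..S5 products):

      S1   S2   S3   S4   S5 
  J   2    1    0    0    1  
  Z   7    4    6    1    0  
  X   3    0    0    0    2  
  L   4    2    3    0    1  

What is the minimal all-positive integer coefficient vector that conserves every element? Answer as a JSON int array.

J: 2·2 = 4 | 1·1+1·0+4·0+3·1 = 4
Z: 2·7 = 14 | 1·4+1·6+4·1+3·0 = 14
X: 2·3 = 6 | 1·0+1·0+4·0+3·2 = 6
L: 2·4 = 8 | 1·2+1·3+4·0+3·1 = 8
gcd(2,1,1,4,3) = 1

Coefficients: [2, 1, 1, 4, 3]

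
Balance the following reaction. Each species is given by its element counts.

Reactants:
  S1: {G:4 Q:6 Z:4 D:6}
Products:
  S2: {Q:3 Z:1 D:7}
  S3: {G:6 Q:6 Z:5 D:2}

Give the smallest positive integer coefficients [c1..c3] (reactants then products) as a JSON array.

G: 3·4 = 12 | 2·0+2·6 = 12
Q: 3·6 = 18 | 2·3+2·6 = 18
Z: 3·4 = 12 | 2·1+2·5 = 12
D: 3·6 = 18 | 2·7+2·2 = 18
gcd(3,2,2) = 1

Coefficients: [3, 2, 2]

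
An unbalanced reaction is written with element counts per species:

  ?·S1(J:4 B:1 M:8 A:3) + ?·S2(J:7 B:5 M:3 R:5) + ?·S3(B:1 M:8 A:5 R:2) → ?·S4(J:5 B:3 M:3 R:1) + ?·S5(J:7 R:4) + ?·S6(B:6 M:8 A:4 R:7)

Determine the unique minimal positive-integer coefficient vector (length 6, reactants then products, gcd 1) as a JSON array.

J: 1·4+5·7+1·0 = 39 | 5·5+2·7+2·0 = 39
B: 1·1+5·5+1·1 = 27 | 5·3+2·0+2·6 = 27
M: 1·8+5·3+1·8 = 31 | 5·3+2·0+2·8 = 31
A: 1·3+5·0+1·5 = 8 | 5·0+2·0+2·4 = 8
R: 1·0+5·5+1·2 = 27 | 5·1+2·4+2·7 = 27
gcd(1,5,1,5,2,2) = 1

Coefficients: [1, 5, 1, 5, 2, 2]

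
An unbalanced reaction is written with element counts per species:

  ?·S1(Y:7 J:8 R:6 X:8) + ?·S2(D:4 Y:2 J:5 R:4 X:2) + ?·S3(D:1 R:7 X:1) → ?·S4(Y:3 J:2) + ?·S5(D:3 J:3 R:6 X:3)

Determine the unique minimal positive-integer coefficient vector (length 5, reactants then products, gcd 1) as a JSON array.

D: 1·0+4·4+2·1 = 18 | 5·0+6·3 = 18
Y: 1·7+4·2+2·0 = 15 | 5·3+6·0 = 15
J: 1·8+4·5+2·0 = 28 | 5·2+6·3 = 28
R: 1·6+4·4+2·7 = 36 | 5·0+6·6 = 36
X: 1·8+4·2+2·1 = 18 | 5·0+6·3 = 18
gcd(1,4,2,5,6) = 1

Coefficients: [1, 4, 2, 5, 6]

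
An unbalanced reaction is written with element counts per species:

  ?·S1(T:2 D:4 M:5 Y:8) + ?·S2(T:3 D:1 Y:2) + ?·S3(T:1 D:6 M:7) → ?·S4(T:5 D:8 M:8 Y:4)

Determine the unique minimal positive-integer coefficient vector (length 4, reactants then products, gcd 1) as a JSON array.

T: 1·2+6·3+5·1 = 25 | 5·5 = 25
D: 1·4+6·1+5·6 = 40 | 5·8 = 40
M: 1·5+6·0+5·7 = 40 | 5·8 = 40
Y: 1·8+6·2+5·0 = 20 | 5·4 = 20
gcd(1,6,5,5) = 1

Coefficients: [1, 6, 5, 5]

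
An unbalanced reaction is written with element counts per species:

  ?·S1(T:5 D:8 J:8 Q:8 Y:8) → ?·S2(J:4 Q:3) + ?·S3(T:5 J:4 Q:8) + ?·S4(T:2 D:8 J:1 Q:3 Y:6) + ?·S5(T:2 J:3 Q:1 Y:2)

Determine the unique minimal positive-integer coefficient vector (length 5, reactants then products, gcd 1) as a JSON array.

Coefficients: [5, 4, 1, 5, 5]

T: 5·5 = 25 | 4·0+1·5+5·2+5·2 = 25
D: 5·8 = 40 | 4·0+1·0+5·8+5·0 = 40
J: 5·8 = 40 | 4·4+1·4+5·1+5·3 = 40
Q: 5·8 = 40 | 4·3+1·8+5·3+5·1 = 40
Y: 5·8 = 40 | 4·0+1·0+5·6+5·2 = 40
gcd(5,4,1,5,5) = 1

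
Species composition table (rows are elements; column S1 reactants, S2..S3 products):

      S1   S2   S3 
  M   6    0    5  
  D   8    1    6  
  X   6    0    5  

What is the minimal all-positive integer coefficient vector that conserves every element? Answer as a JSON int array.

Coefficients: [5, 4, 6]

M: 5·6 = 30 | 4·0+6·5 = 30
D: 5·8 = 40 | 4·1+6·6 = 40
X: 5·6 = 30 | 4·0+6·5 = 30
gcd(5,4,6) = 1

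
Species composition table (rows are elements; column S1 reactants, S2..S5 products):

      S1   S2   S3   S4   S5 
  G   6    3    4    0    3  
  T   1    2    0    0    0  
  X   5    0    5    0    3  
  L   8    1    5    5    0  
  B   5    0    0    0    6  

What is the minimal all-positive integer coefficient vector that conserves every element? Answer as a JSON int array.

G: 6·6 = 36 | 3·3+3·4+6·0+5·3 = 36
T: 6·1 = 6 | 3·2+3·0+6·0+5·0 = 6
X: 6·5 = 30 | 3·0+3·5+6·0+5·3 = 30
L: 6·8 = 48 | 3·1+3·5+6·5+5·0 = 48
B: 6·5 = 30 | 3·0+3·0+6·0+5·6 = 30
gcd(6,3,3,6,5) = 1

Coefficients: [6, 3, 3, 6, 5]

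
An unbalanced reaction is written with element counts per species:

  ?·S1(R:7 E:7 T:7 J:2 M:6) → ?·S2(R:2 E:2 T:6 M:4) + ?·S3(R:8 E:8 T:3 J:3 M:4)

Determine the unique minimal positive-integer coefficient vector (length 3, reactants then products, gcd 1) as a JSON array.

Coefficients: [6, 5, 4]

R: 6·7 = 42 | 5·2+4·8 = 42
E: 6·7 = 42 | 5·2+4·8 = 42
T: 6·7 = 42 | 5·6+4·3 = 42
J: 6·2 = 12 | 5·0+4·3 = 12
M: 6·6 = 36 | 5·4+4·4 = 36
gcd(6,5,4) = 1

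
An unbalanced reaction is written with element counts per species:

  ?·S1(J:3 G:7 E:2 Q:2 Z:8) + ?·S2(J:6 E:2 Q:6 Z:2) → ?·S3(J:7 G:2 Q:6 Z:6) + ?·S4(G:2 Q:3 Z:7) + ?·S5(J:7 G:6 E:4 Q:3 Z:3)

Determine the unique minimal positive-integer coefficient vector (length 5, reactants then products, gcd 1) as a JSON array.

J: 6·3+4·6 = 42 | 1·7+5·0+5·7 = 42
G: 6·7+4·0 = 42 | 1·2+5·2+5·6 = 42
E: 6·2+4·2 = 20 | 1·0+5·0+5·4 = 20
Q: 6·2+4·6 = 36 | 1·6+5·3+5·3 = 36
Z: 6·8+4·2 = 56 | 1·6+5·7+5·3 = 56
gcd(6,4,1,5,5) = 1

Coefficients: [6, 4, 1, 5, 5]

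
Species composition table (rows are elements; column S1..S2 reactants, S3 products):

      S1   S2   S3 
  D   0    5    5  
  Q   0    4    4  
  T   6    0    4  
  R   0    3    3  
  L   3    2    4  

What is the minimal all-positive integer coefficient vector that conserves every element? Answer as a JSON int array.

Coefficients: [2, 3, 3]

D: 2·0+3·5 = 15 | 3·5 = 15
Q: 2·0+3·4 = 12 | 3·4 = 12
T: 2·6+3·0 = 12 | 3·4 = 12
R: 2·0+3·3 = 9 | 3·3 = 9
L: 2·3+3·2 = 12 | 3·4 = 12
gcd(2,3,3) = 1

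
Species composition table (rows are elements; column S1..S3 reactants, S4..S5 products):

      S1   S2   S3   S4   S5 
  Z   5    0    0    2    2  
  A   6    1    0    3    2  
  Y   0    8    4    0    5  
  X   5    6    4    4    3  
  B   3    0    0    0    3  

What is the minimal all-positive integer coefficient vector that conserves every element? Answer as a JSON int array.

Z: 4·5+2·0+1·0 = 20 | 6·2+4·2 = 20
A: 4·6+2·1+1·0 = 26 | 6·3+4·2 = 26
Y: 4·0+2·8+1·4 = 20 | 6·0+4·5 = 20
X: 4·5+2·6+1·4 = 36 | 6·4+4·3 = 36
B: 4·3+2·0+1·0 = 12 | 6·0+4·3 = 12
gcd(4,2,1,6,4) = 1

Coefficients: [4, 2, 1, 6, 4]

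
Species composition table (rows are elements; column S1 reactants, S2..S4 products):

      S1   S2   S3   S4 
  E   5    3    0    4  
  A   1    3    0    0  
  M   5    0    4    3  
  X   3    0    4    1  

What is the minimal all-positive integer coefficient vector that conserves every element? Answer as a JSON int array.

E: 6·5 = 30 | 2·3+3·0+6·4 = 30
A: 6·1 = 6 | 2·3+3·0+6·0 = 6
M: 6·5 = 30 | 2·0+3·4+6·3 = 30
X: 6·3 = 18 | 2·0+3·4+6·1 = 18
gcd(6,2,3,6) = 1

Coefficients: [6, 2, 3, 6]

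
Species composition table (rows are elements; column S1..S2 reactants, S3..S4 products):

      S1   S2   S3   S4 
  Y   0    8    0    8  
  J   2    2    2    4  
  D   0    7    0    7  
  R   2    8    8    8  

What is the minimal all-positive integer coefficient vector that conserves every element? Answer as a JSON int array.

Y: 4·0+3·8 = 24 | 1·0+3·8 = 24
J: 4·2+3·2 = 14 | 1·2+3·4 = 14
D: 4·0+3·7 = 21 | 1·0+3·7 = 21
R: 4·2+3·8 = 32 | 1·8+3·8 = 32
gcd(4,3,1,3) = 1

Coefficients: [4, 3, 1, 3]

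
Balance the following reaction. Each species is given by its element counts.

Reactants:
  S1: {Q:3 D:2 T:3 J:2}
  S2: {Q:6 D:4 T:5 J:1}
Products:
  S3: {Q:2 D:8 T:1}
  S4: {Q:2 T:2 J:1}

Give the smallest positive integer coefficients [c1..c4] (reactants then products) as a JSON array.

Coefficients: [2, 1, 1, 5]

Q: 2·3+1·6 = 12 | 1·2+5·2 = 12
D: 2·2+1·4 = 8 | 1·8+5·0 = 8
T: 2·3+1·5 = 11 | 1·1+5·2 = 11
J: 2·2+1·1 = 5 | 1·0+5·1 = 5
gcd(2,1,1,5) = 1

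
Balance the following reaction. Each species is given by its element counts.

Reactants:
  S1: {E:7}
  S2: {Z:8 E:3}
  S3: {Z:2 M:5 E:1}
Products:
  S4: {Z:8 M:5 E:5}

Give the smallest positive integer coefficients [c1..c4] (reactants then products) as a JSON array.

Z: 1·0+3·8+4·2 = 32 | 4·8 = 32
M: 1·0+3·0+4·5 = 20 | 4·5 = 20
E: 1·7+3·3+4·1 = 20 | 4·5 = 20
gcd(1,3,4,4) = 1

Coefficients: [1, 3, 4, 4]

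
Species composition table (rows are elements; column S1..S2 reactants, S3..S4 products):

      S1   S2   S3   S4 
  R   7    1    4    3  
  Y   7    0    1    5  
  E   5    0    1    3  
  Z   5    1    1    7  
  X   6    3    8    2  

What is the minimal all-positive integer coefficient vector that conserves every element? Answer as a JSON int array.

R: 1·7+4·1 = 11 | 2·4+1·3 = 11
Y: 1·7+4·0 = 7 | 2·1+1·5 = 7
E: 1·5+4·0 = 5 | 2·1+1·3 = 5
Z: 1·5+4·1 = 9 | 2·1+1·7 = 9
X: 1·6+4·3 = 18 | 2·8+1·2 = 18
gcd(1,4,2,1) = 1

Coefficients: [1, 4, 2, 1]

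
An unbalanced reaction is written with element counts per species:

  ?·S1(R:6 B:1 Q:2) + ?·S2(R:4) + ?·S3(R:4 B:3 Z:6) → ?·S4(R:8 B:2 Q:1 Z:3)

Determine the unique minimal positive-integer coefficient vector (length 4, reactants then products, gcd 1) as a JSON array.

R: 2·6+3·4+2·4 = 32 | 4·8 = 32
B: 2·1+3·0+2·3 = 8 | 4·2 = 8
Q: 2·2+3·0+2·0 = 4 | 4·1 = 4
Z: 2·0+3·0+2·6 = 12 | 4·3 = 12
gcd(2,3,2,4) = 1

Coefficients: [2, 3, 2, 4]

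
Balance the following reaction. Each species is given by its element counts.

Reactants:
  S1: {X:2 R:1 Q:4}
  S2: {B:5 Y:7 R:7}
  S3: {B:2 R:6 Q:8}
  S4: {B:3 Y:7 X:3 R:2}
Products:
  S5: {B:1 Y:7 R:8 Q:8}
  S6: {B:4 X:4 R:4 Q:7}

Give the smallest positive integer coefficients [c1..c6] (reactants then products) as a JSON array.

B: 5·0+1·5+4·2+2·3 = 19 | 3·1+4·4 = 19
Y: 5·0+1·7+4·0+2·7 = 21 | 3·7+4·0 = 21
X: 5·2+1·0+4·0+2·3 = 16 | 3·0+4·4 = 16
R: 5·1+1·7+4·6+2·2 = 40 | 3·8+4·4 = 40
Q: 5·4+1·0+4·8+2·0 = 52 | 3·8+4·7 = 52
gcd(5,1,4,2,3,4) = 1

Coefficients: [5, 1, 4, 2, 3, 4]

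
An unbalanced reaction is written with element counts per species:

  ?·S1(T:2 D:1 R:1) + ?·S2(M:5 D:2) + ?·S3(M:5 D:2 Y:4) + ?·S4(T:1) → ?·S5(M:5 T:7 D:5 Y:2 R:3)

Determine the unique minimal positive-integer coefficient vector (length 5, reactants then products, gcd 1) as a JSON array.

M: 6·0+1·5+1·5+2·0 = 10 | 2·5 = 10
T: 6·2+1·0+1·0+2·1 = 14 | 2·7 = 14
D: 6·1+1·2+1·2+2·0 = 10 | 2·5 = 10
Y: 6·0+1·0+1·4+2·0 = 4 | 2·2 = 4
R: 6·1+1·0+1·0+2·0 = 6 | 2·3 = 6
gcd(6,1,1,2,2) = 1

Coefficients: [6, 1, 1, 2, 2]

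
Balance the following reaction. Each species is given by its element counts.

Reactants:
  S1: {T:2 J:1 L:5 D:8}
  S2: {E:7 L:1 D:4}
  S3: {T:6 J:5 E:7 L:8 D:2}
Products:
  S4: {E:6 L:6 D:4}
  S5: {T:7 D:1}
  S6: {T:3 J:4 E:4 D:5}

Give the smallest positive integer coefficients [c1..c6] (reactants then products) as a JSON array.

T: 2·2+4·0+2·6 = 16 | 5·0+1·7+3·3 = 16
J: 2·1+4·0+2·5 = 12 | 5·0+1·0+3·4 = 12
E: 2·0+4·7+2·7 = 42 | 5·6+1·0+3·4 = 42
L: 2·5+4·1+2·8 = 30 | 5·6+1·0+3·0 = 30
D: 2·8+4·4+2·2 = 36 | 5·4+1·1+3·5 = 36
gcd(2,4,2,5,1,3) = 1

Coefficients: [2, 4, 2, 5, 1, 3]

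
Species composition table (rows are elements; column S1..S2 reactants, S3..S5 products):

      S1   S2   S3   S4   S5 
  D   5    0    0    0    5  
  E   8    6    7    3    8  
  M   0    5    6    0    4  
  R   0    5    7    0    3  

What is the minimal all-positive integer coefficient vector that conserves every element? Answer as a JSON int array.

D: 3·5+6·0 = 15 | 3·0+5·0+3·5 = 15
E: 3·8+6·6 = 60 | 3·7+5·3+3·8 = 60
M: 3·0+6·5 = 30 | 3·6+5·0+3·4 = 30
R: 3·0+6·5 = 30 | 3·7+5·0+3·3 = 30
gcd(3,6,3,5,3) = 1

Coefficients: [3, 6, 3, 5, 3]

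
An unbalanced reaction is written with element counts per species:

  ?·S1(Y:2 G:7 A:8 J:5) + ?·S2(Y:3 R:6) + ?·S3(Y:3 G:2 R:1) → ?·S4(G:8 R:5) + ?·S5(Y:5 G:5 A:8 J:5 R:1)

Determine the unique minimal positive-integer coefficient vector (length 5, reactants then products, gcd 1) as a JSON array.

Y: 5·2+2·3+3·3 = 25 | 2·0+5·5 = 25
G: 5·7+2·0+3·2 = 41 | 2·8+5·5 = 41
A: 5·8+2·0+3·0 = 40 | 2·0+5·8 = 40
J: 5·5+2·0+3·0 = 25 | 2·0+5·5 = 25
R: 5·0+2·6+3·1 = 15 | 2·5+5·1 = 15
gcd(5,2,3,2,5) = 1

Coefficients: [5, 2, 3, 2, 5]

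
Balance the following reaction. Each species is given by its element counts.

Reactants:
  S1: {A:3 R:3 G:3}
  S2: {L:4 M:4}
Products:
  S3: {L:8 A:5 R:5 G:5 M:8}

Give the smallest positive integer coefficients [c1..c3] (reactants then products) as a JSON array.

Coefficients: [5, 6, 3]

L: 5·0+6·4 = 24 | 3·8 = 24
A: 5·3+6·0 = 15 | 3·5 = 15
R: 5·3+6·0 = 15 | 3·5 = 15
G: 5·3+6·0 = 15 | 3·5 = 15
M: 5·0+6·4 = 24 | 3·8 = 24
gcd(5,6,3) = 1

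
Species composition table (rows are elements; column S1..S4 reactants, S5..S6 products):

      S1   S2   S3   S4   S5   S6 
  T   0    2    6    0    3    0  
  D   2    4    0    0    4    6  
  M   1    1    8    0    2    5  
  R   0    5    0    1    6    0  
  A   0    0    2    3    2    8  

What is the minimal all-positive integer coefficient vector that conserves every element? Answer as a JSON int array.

Coefficients: [3, 6, 1, 6, 6, 1]

T: 3·0+6·2+1·6+6·0 = 18 | 6·3+1·0 = 18
D: 3·2+6·4+1·0+6·0 = 30 | 6·4+1·6 = 30
M: 3·1+6·1+1·8+6·0 = 17 | 6·2+1·5 = 17
R: 3·0+6·5+1·0+6·1 = 36 | 6·6+1·0 = 36
A: 3·0+6·0+1·2+6·3 = 20 | 6·2+1·8 = 20
gcd(3,6,1,6,6,1) = 1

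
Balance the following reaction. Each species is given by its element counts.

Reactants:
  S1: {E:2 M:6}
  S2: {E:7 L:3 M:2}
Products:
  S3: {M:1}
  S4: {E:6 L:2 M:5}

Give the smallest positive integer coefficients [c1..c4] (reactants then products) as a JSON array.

Coefficients: [2, 2, 1, 3]

E: 2·2+2·7 = 18 | 1·0+3·6 = 18
L: 2·0+2·3 = 6 | 1·0+3·2 = 6
M: 2·6+2·2 = 16 | 1·1+3·5 = 16
gcd(2,2,1,3) = 1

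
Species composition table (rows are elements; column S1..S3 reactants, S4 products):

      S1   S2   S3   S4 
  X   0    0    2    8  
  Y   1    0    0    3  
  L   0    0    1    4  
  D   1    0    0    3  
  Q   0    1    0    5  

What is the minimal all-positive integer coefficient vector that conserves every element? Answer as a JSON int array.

Coefficients: [3, 5, 4, 1]

X: 3·0+5·0+4·2 = 8 | 1·8 = 8
Y: 3·1+5·0+4·0 = 3 | 1·3 = 3
L: 3·0+5·0+4·1 = 4 | 1·4 = 4
D: 3·1+5·0+4·0 = 3 | 1·3 = 3
Q: 3·0+5·1+4·0 = 5 | 1·5 = 5
gcd(3,5,4,1) = 1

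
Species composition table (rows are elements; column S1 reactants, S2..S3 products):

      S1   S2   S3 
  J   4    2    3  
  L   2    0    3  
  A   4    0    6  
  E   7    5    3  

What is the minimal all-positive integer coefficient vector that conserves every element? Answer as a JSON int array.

J: 3·4 = 12 | 3·2+2·3 = 12
L: 3·2 = 6 | 3·0+2·3 = 6
A: 3·4 = 12 | 3·0+2·6 = 12
E: 3·7 = 21 | 3·5+2·3 = 21
gcd(3,3,2) = 1

Coefficients: [3, 3, 2]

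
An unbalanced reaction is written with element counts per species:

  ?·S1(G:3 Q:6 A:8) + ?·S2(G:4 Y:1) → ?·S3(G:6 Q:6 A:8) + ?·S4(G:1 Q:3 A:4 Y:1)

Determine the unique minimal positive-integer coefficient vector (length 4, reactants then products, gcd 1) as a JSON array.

G: 4·3+2·4 = 20 | 3·6+2·1 = 20
Q: 4·6+2·0 = 24 | 3·6+2·3 = 24
A: 4·8+2·0 = 32 | 3·8+2·4 = 32
Y: 4·0+2·1 = 2 | 3·0+2·1 = 2
gcd(4,2,3,2) = 1

Coefficients: [4, 2, 3, 2]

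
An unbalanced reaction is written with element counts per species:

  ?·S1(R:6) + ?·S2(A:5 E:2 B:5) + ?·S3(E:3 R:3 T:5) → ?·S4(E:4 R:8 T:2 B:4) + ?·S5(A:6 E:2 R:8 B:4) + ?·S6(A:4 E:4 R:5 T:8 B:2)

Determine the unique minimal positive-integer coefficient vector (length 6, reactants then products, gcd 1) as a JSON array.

Coefficients: [5, 4, 4, 2, 2, 2]

A: 5·0+4·5+4·0 = 20 | 2·0+2·6+2·4 = 20
E: 5·0+4·2+4·3 = 20 | 2·4+2·2+2·4 = 20
R: 5·6+4·0+4·3 = 42 | 2·8+2·8+2·5 = 42
T: 5·0+4·0+4·5 = 20 | 2·2+2·0+2·8 = 20
B: 5·0+4·5+4·0 = 20 | 2·4+2·4+2·2 = 20
gcd(5,4,4,2,2,2) = 1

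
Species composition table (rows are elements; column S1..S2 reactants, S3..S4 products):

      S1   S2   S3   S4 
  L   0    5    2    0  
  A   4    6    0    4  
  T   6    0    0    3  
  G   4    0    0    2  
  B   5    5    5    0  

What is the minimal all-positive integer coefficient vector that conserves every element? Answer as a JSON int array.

Coefficients: [3, 2, 5, 6]

L: 3·0+2·5 = 10 | 5·2+6·0 = 10
A: 3·4+2·6 = 24 | 5·0+6·4 = 24
T: 3·6+2·0 = 18 | 5·0+6·3 = 18
G: 3·4+2·0 = 12 | 5·0+6·2 = 12
B: 3·5+2·5 = 25 | 5·5+6·0 = 25
gcd(3,2,5,6) = 1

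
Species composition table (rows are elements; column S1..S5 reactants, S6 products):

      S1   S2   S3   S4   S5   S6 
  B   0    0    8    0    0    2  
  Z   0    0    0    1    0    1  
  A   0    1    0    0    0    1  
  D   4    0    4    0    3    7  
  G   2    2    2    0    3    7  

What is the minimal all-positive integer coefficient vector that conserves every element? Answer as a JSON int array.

B: 3·0+4·0+1·8+4·0+4·0 = 8 | 4·2 = 8
Z: 3·0+4·0+1·0+4·1+4·0 = 4 | 4·1 = 4
A: 3·0+4·1+1·0+4·0+4·0 = 4 | 4·1 = 4
D: 3·4+4·0+1·4+4·0+4·3 = 28 | 4·7 = 28
G: 3·2+4·2+1·2+4·0+4·3 = 28 | 4·7 = 28
gcd(3,4,1,4,4,4) = 1

Coefficients: [3, 4, 1, 4, 4, 4]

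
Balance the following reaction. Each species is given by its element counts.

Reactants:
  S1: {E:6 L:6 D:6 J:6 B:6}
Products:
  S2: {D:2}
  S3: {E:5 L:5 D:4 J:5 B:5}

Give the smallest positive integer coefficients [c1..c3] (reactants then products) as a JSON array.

E: 5·6 = 30 | 3·0+6·5 = 30
L: 5·6 = 30 | 3·0+6·5 = 30
D: 5·6 = 30 | 3·2+6·4 = 30
J: 5·6 = 30 | 3·0+6·5 = 30
B: 5·6 = 30 | 3·0+6·5 = 30
gcd(5,3,6) = 1

Coefficients: [5, 3, 6]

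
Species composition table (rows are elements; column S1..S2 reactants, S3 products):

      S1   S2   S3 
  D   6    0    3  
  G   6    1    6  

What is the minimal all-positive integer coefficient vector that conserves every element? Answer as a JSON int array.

D: 1·6+6·0 = 6 | 2·3 = 6
G: 1·6+6·1 = 12 | 2·6 = 12
gcd(1,6,2) = 1

Coefficients: [1, 6, 2]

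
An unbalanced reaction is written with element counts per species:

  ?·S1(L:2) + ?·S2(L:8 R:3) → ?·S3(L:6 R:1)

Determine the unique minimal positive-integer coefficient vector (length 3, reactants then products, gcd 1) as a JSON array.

Coefficients: [5, 1, 3]

L: 5·2+1·8 = 18 | 3·6 = 18
R: 5·0+1·3 = 3 | 3·1 = 3
gcd(5,1,3) = 1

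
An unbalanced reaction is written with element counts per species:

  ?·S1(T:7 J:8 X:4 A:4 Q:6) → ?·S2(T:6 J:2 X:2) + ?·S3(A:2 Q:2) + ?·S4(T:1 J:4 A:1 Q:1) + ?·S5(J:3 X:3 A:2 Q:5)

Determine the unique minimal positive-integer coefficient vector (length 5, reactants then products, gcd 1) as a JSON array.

T: 6·7 = 42 | 6·6+5·0+6·1+4·0 = 42
J: 6·8 = 48 | 6·2+5·0+6·4+4·3 = 48
X: 6·4 = 24 | 6·2+5·0+6·0+4·3 = 24
A: 6·4 = 24 | 6·0+5·2+6·1+4·2 = 24
Q: 6·6 = 36 | 6·0+5·2+6·1+4·5 = 36
gcd(6,6,5,6,4) = 1

Coefficients: [6, 6, 5, 6, 4]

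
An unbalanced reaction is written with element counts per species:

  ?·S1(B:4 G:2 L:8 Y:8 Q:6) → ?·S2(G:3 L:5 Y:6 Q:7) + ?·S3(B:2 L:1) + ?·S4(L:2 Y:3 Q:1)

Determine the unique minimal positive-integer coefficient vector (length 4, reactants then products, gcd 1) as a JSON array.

Coefficients: [3, 2, 6, 4]

B: 3·4 = 12 | 2·0+6·2+4·0 = 12
G: 3·2 = 6 | 2·3+6·0+4·0 = 6
L: 3·8 = 24 | 2·5+6·1+4·2 = 24
Y: 3·8 = 24 | 2·6+6·0+4·3 = 24
Q: 3·6 = 18 | 2·7+6·0+4·1 = 18
gcd(3,2,6,4) = 1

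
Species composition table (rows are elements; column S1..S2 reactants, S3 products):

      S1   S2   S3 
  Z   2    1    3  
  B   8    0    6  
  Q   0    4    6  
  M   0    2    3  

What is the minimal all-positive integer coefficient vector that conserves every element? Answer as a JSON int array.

Z: 3·2+6·1 = 12 | 4·3 = 12
B: 3·8+6·0 = 24 | 4·6 = 24
Q: 3·0+6·4 = 24 | 4·6 = 24
M: 3·0+6·2 = 12 | 4·3 = 12
gcd(3,6,4) = 1

Coefficients: [3, 6, 4]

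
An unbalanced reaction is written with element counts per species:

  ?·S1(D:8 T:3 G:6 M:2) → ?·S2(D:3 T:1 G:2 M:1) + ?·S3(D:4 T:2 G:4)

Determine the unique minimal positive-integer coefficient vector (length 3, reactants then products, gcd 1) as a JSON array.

D: 2·8 = 16 | 4·3+1·4 = 16
T: 2·3 = 6 | 4·1+1·2 = 6
G: 2·6 = 12 | 4·2+1·4 = 12
M: 2·2 = 4 | 4·1+1·0 = 4
gcd(2,4,1) = 1

Coefficients: [2, 4, 1]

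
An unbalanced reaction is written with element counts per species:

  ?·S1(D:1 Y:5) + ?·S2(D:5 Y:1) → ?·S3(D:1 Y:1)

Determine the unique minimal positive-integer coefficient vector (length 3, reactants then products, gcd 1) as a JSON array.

D: 1·1+1·5 = 6 | 6·1 = 6
Y: 1·5+1·1 = 6 | 6·1 = 6
gcd(1,1,6) = 1

Coefficients: [1, 1, 6]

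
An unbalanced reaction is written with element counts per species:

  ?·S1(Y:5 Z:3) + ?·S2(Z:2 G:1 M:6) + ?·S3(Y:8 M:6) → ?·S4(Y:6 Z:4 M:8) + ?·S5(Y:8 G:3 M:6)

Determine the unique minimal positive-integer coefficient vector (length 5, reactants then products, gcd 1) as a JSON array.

Y: 2·5+3·0+2·8 = 26 | 3·6+1·8 = 26
Z: 2·3+3·2+2·0 = 12 | 3·4+1·0 = 12
G: 2·0+3·1+2·0 = 3 | 3·0+1·3 = 3
M: 2·0+3·6+2·6 = 30 | 3·8+1·6 = 30
gcd(2,3,2,3,1) = 1

Coefficients: [2, 3, 2, 3, 1]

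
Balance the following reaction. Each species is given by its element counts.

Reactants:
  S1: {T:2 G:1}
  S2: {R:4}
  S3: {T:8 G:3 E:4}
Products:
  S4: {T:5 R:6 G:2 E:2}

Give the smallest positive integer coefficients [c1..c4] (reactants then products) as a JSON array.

Coefficients: [1, 3, 1, 2]

T: 1·2+3·0+1·8 = 10 | 2·5 = 10
R: 1·0+3·4+1·0 = 12 | 2·6 = 12
G: 1·1+3·0+1·3 = 4 | 2·2 = 4
E: 1·0+3·0+1·4 = 4 | 2·2 = 4
gcd(1,3,1,2) = 1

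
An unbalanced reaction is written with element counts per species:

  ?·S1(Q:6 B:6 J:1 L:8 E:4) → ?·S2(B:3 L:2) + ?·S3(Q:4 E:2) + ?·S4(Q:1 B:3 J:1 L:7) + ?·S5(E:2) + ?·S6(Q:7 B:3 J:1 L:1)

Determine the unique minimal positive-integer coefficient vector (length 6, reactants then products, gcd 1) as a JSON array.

Coefficients: [6, 6, 6, 5, 6, 1]

Q: 6·6 = 36 | 6·0+6·4+5·1+6·0+1·7 = 36
B: 6·6 = 36 | 6·3+6·0+5·3+6·0+1·3 = 36
J: 6·1 = 6 | 6·0+6·0+5·1+6·0+1·1 = 6
L: 6·8 = 48 | 6·2+6·0+5·7+6·0+1·1 = 48
E: 6·4 = 24 | 6·0+6·2+5·0+6·2+1·0 = 24
gcd(6,6,6,5,6,1) = 1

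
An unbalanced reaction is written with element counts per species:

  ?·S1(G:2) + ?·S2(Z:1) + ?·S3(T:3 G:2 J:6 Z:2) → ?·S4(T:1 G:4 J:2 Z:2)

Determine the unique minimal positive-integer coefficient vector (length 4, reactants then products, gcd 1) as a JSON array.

T: 5·0+4·0+1·3 = 3 | 3·1 = 3
G: 5·2+4·0+1·2 = 12 | 3·4 = 12
J: 5·0+4·0+1·6 = 6 | 3·2 = 6
Z: 5·0+4·1+1·2 = 6 | 3·2 = 6
gcd(5,4,1,3) = 1

Coefficients: [5, 4, 1, 3]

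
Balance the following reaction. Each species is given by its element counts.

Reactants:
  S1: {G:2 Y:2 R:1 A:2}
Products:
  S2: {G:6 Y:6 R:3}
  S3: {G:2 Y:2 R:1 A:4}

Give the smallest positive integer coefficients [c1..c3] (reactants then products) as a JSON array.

Coefficients: [6, 1, 3]

G: 6·2 = 12 | 1·6+3·2 = 12
Y: 6·2 = 12 | 1·6+3·2 = 12
R: 6·1 = 6 | 1·3+3·1 = 6
A: 6·2 = 12 | 1·0+3·4 = 12
gcd(6,1,3) = 1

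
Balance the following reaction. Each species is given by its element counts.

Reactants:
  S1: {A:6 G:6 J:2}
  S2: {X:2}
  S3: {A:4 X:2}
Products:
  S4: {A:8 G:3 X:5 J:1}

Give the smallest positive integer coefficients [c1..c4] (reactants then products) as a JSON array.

A: 2·6+5·0+5·4 = 32 | 4·8 = 32
G: 2·6+5·0+5·0 = 12 | 4·3 = 12
X: 2·0+5·2+5·2 = 20 | 4·5 = 20
J: 2·2+5·0+5·0 = 4 | 4·1 = 4
gcd(2,5,5,4) = 1

Coefficients: [2, 5, 5, 4]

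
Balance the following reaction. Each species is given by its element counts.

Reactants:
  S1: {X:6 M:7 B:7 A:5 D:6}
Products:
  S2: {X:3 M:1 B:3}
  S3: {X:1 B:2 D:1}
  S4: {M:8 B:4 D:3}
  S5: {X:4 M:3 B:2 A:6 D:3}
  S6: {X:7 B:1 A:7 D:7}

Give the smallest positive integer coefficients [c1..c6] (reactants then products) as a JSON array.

Coefficients: [5, 2, 5, 3, 3, 1]

X: 5·6 = 30 | 2·3+5·1+3·0+3·4+1·7 = 30
M: 5·7 = 35 | 2·1+5·0+3·8+3·3+1·0 = 35
B: 5·7 = 35 | 2·3+5·2+3·4+3·2+1·1 = 35
A: 5·5 = 25 | 2·0+5·0+3·0+3·6+1·7 = 25
D: 5·6 = 30 | 2·0+5·1+3·3+3·3+1·7 = 30
gcd(5,2,5,3,3,1) = 1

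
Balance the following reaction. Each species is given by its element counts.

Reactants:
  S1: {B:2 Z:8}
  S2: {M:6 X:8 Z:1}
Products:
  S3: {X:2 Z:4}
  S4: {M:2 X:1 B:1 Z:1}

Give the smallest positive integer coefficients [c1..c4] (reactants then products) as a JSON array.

Coefficients: [3, 2, 5, 6]

M: 3·0+2·6 = 12 | 5·0+6·2 = 12
X: 3·0+2·8 = 16 | 5·2+6·1 = 16
B: 3·2+2·0 = 6 | 5·0+6·1 = 6
Z: 3·8+2·1 = 26 | 5·4+6·1 = 26
gcd(3,2,5,6) = 1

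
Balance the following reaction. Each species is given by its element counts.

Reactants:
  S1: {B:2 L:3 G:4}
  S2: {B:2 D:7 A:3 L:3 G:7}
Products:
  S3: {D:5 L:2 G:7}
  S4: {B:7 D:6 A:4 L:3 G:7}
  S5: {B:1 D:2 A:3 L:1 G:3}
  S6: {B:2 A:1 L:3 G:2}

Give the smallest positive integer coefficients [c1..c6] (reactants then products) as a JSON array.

B: 5·2+4·2 = 18 | 4·0+1·7+1·1+5·2 = 18
D: 5·0+4·7 = 28 | 4·5+1·6+1·2+5·0 = 28
A: 5·0+4·3 = 12 | 4·0+1·4+1·3+5·1 = 12
L: 5·3+4·3 = 27 | 4·2+1·3+1·1+5·3 = 27
G: 5·4+4·7 = 48 | 4·7+1·7+1·3+5·2 = 48
gcd(5,4,4,1,1,5) = 1

Coefficients: [5, 4, 4, 1, 1, 5]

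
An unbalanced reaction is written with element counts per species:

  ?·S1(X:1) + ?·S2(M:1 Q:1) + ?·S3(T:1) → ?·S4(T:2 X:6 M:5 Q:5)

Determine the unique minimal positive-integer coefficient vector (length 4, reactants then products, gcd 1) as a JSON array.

Coefficients: [6, 5, 2, 1]

T: 6·0+5·0+2·1 = 2 | 1·2 = 2
X: 6·1+5·0+2·0 = 6 | 1·6 = 6
M: 6·0+5·1+2·0 = 5 | 1·5 = 5
Q: 6·0+5·1+2·0 = 5 | 1·5 = 5
gcd(6,5,2,1) = 1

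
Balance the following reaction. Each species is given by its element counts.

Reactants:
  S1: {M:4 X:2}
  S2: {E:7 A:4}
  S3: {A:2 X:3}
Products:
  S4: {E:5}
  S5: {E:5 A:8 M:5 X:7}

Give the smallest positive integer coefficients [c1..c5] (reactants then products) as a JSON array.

Coefficients: [5, 5, 6, 3, 4]

E: 5·0+5·7+6·0 = 35 | 3·5+4·5 = 35
A: 5·0+5·4+6·2 = 32 | 3·0+4·8 = 32
M: 5·4+5·0+6·0 = 20 | 3·0+4·5 = 20
X: 5·2+5·0+6·3 = 28 | 3·0+4·7 = 28
gcd(5,5,6,3,4) = 1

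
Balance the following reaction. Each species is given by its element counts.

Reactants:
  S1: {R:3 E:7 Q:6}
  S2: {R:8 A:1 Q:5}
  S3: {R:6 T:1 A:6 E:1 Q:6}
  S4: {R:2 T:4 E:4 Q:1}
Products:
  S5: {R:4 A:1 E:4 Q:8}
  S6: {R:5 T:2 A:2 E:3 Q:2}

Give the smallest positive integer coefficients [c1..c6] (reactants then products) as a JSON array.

Coefficients: [3, 2, 2, 2, 4, 5]

R: 3·3+2·8+2·6+2·2 = 41 | 4·4+5·5 = 41
T: 3·0+2·0+2·1+2·4 = 10 | 4·0+5·2 = 10
A: 3·0+2·1+2·6+2·0 = 14 | 4·1+5·2 = 14
E: 3·7+2·0+2·1+2·4 = 31 | 4·4+5·3 = 31
Q: 3·6+2·5+2·6+2·1 = 42 | 4·8+5·2 = 42
gcd(3,2,2,2,4,5) = 1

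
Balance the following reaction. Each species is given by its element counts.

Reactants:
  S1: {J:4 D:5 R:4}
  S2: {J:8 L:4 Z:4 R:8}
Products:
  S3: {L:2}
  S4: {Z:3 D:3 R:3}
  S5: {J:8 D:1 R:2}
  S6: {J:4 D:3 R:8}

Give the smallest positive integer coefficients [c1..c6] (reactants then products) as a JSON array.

Coefficients: [5, 3, 6, 4, 4, 3]

J: 5·4+3·8 = 44 | 6·0+4·0+4·8+3·4 = 44
L: 5·0+3·4 = 12 | 6·2+4·0+4·0+3·0 = 12
Z: 5·0+3·4 = 12 | 6·0+4·3+4·0+3·0 = 12
D: 5·5+3·0 = 25 | 6·0+4·3+4·1+3·3 = 25
R: 5·4+3·8 = 44 | 6·0+4·3+4·2+3·8 = 44
gcd(5,3,6,4,4,3) = 1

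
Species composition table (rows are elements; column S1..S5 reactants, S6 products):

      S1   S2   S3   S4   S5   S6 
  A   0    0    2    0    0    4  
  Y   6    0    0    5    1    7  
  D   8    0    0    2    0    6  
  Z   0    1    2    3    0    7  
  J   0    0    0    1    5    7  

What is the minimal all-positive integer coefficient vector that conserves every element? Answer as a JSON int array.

Coefficients: [2, 6, 6, 1, 4, 3]

A: 2·0+6·0+6·2+1·0+4·0 = 12 | 3·4 = 12
Y: 2·6+6·0+6·0+1·5+4·1 = 21 | 3·7 = 21
D: 2·8+6·0+6·0+1·2+4·0 = 18 | 3·6 = 18
Z: 2·0+6·1+6·2+1·3+4·0 = 21 | 3·7 = 21
J: 2·0+6·0+6·0+1·1+4·5 = 21 | 3·7 = 21
gcd(2,6,6,1,4,3) = 1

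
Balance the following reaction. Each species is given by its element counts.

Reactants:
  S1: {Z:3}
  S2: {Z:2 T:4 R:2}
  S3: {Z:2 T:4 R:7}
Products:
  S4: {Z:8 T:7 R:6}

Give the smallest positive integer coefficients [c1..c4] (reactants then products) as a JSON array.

Coefficients: [6, 5, 2, 4]

Z: 6·3+5·2+2·2 = 32 | 4·8 = 32
T: 6·0+5·4+2·4 = 28 | 4·7 = 28
R: 6·0+5·2+2·7 = 24 | 4·6 = 24
gcd(6,5,2,4) = 1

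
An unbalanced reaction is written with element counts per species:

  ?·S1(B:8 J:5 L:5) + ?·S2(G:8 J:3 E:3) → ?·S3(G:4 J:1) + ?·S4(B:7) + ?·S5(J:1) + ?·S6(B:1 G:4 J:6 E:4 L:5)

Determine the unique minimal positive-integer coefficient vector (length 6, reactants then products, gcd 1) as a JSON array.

Coefficients: [3, 4, 5, 3, 4, 3]

B: 3·8+4·0 = 24 | 5·0+3·7+4·0+3·1 = 24
G: 3·0+4·8 = 32 | 5·4+3·0+4·0+3·4 = 32
J: 3·5+4·3 = 27 | 5·1+3·0+4·1+3·6 = 27
E: 3·0+4·3 = 12 | 5·0+3·0+4·0+3·4 = 12
L: 3·5+4·0 = 15 | 5·0+3·0+4·0+3·5 = 15
gcd(3,4,5,3,4,3) = 1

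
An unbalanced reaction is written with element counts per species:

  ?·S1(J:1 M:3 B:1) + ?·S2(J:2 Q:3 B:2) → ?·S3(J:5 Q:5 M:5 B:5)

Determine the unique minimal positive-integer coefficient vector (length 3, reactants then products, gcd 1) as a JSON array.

J: 5·1+5·2 = 15 | 3·5 = 15
Q: 5·0+5·3 = 15 | 3·5 = 15
M: 5·3+5·0 = 15 | 3·5 = 15
B: 5·1+5·2 = 15 | 3·5 = 15
gcd(5,5,3) = 1

Coefficients: [5, 5, 3]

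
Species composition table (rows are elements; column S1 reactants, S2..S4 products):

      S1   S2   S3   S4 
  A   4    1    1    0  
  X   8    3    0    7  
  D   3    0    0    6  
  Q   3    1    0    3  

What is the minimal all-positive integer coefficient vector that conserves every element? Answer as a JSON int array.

A: 2·4 = 8 | 3·1+5·1+1·0 = 8
X: 2·8 = 16 | 3·3+5·0+1·7 = 16
D: 2·3 = 6 | 3·0+5·0+1·6 = 6
Q: 2·3 = 6 | 3·1+5·0+1·3 = 6
gcd(2,3,5,1) = 1

Coefficients: [2, 3, 5, 1]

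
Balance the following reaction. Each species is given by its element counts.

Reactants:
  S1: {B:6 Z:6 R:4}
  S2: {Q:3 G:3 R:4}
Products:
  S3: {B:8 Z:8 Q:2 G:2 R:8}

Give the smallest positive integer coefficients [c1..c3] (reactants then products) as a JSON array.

B: 4·6+2·0 = 24 | 3·8 = 24
Z: 4·6+2·0 = 24 | 3·8 = 24
Q: 4·0+2·3 = 6 | 3·2 = 6
G: 4·0+2·3 = 6 | 3·2 = 6
R: 4·4+2·4 = 24 | 3·8 = 24
gcd(4,2,3) = 1

Coefficients: [4, 2, 3]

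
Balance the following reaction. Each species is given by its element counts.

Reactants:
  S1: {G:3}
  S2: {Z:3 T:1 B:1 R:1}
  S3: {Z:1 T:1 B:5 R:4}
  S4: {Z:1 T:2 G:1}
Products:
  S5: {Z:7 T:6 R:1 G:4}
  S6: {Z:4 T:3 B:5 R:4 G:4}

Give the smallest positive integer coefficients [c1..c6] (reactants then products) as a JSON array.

Coefficients: [5, 5, 3, 5, 1, 4]

Z: 5·0+5·3+3·1+5·1 = 23 | 1·7+4·4 = 23
T: 5·0+5·1+3·1+5·2 = 18 | 1·6+4·3 = 18
B: 5·0+5·1+3·5+5·0 = 20 | 1·0+4·5 = 20
R: 5·0+5·1+3·4+5·0 = 17 | 1·1+4·4 = 17
G: 5·3+5·0+3·0+5·1 = 20 | 1·4+4·4 = 20
gcd(5,5,3,5,1,4) = 1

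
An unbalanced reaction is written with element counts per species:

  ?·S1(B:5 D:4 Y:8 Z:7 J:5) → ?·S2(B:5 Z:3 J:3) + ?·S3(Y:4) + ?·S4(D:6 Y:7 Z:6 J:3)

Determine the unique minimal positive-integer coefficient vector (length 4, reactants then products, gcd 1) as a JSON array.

B: 6·5 = 30 | 6·5+5·0+4·0 = 30
D: 6·4 = 24 | 6·0+5·0+4·6 = 24
Y: 6·8 = 48 | 6·0+5·4+4·7 = 48
Z: 6·7 = 42 | 6·3+5·0+4·6 = 42
J: 6·5 = 30 | 6·3+5·0+4·3 = 30
gcd(6,6,5,4) = 1

Coefficients: [6, 6, 5, 4]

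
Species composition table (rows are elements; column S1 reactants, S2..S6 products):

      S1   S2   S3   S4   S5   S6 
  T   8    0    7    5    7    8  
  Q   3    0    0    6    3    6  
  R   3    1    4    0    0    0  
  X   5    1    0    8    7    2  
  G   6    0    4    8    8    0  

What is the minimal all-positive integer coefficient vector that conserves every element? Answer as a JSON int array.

T: 6·8 = 48 | 6·0+3·7+1·5+2·7+1·8 = 48
Q: 6·3 = 18 | 6·0+3·0+1·6+2·3+1·6 = 18
R: 6·3 = 18 | 6·1+3·4+1·0+2·0+1·0 = 18
X: 6·5 = 30 | 6·1+3·0+1·8+2·7+1·2 = 30
G: 6·6 = 36 | 6·0+3·4+1·8+2·8+1·0 = 36
gcd(6,6,3,1,2,1) = 1

Coefficients: [6, 6, 3, 1, 2, 1]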